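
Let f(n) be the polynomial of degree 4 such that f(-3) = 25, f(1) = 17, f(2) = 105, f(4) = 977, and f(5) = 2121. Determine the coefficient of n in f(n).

4

Write f(n) = an^4 + bn^3 + cn^2 + dn + e. Substituting each data point gives a linear system:
  81a - 27b + 9c - 3d + e = 25
  a + b + c + d + e = 17
  16a + 8b + 4c + 2d + e = 105
  256a + 64b + 16c + 4d + e = 977
  625a + 125b + 25c + 5d + e = 2121
Solving the system yields a = 2, b = 6, c = 4, d = 4, e = 1.
So f(n) = 2n^4 + 6n^3 + 4n^2 + 4n + 1.
The coefficient of n is 4.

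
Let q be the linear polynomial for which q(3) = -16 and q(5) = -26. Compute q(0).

-1

Write q(n) = an + b. Substituting each data point gives a linear system:
  3a + b = -16
  5a + b = -26
Solving the system yields a = -5, b = -1.
So q(n) = -5n - 1.
Then q(0) = -1.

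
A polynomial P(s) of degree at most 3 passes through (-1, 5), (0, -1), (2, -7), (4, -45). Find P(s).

P(s) = -s^3 + 2s^2 - 3s - 1

Using the Lagrange interpolation formula with nodes -1, 0, 2, 4:
  L_0(s) = s(s - 2)(s - 4) / -15
  L_1(s) = (s + 1)(s - 2)(s - 4) / 8
  L_2(s) = (s + 1)s(s - 4) / -12
  L_3(s) = (s + 1)s(s - 2) / 40
Then P(s) = 5·L_0(s) - 1·L_1(s) - 7·L_2(s) - 45·L_3(s).
Expanding and collecting terms gives P(s) = -s³ + 2s² - 3s - 1.
Check: P(4) = -45. ✓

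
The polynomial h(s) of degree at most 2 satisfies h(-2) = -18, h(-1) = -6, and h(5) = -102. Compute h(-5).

-102

Write h(s) = as^2 + bs + c. Substituting each data point gives a linear system:
  4a - 2b + c = -18
  a - b + c = -6
  25a + 5b + c = -102
Solving the system yields a = -4, b = 0, c = -2.
So h(s) = -4s^2 - 2.
Then h(-5) = -102.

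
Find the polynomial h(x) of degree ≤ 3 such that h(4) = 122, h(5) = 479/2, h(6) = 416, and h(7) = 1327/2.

h(x) = 2x^3 - (1/2)x^2 + 2

Write h(x) = ax^3 + bx^2 + cx + d. Substituting each data point gives a linear system:
  64a + 16b + 4c + d = 122
  125a + 25b + 5c + d = 479/2
  216a + 36b + 6c + d = 416
  343a + 49b + 7c + d = 1327/2
Solving the system yields a = 2, b = -1/2, c = 0, d = 2.
So h(x) = 2x³ - (1/2)x² + 2.
Check: h(4) = 122. ✓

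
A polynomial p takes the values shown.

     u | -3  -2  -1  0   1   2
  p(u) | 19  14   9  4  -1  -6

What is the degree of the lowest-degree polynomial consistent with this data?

Forward differences of the values at u = -3, -2, -1, 0, 1, 2:
  p  : 19  14  9  4  -1  -6
  Δ  : -5  -5  -5  -5  -5
  Δ^2: 0  0  0  0
  Δ^3: 0  0  0
  Δ^4: 0  0
  Δ^5: 0
The first differences are constant (-5) and nonzero, while all higher differences vanish, so the minimal degree is 1.

1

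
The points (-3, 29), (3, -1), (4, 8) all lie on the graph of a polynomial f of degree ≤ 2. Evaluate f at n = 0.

Using the Lagrange interpolation formula with nodes -3, 3, 4:
  L_0(n) = (n - 3)(n - 4) / 42
  L_1(n) = (n + 3)(n - 4) / -6
  L_2(n) = (n + 3)(n - 3) / 7
Then f(n) = 29·L_0(n) - 1·L_1(n) + 8·L_2(n).
Expanding and collecting terms gives f(n) = 2n^2 - 5n - 4.
Evaluating at n = 0: f(0) = -4.

-4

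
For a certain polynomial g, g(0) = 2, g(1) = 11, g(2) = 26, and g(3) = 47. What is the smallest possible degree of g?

Forward differences of the values at s = 0, 1, 2, 3:
  g  : 2  11  26  47
  Δ  : 9  15  21
  Δ^2: 6  6
  Δ^3: 0
The second differences are constant (6) and nonzero, while all higher differences vanish, so the minimal degree is 2.

2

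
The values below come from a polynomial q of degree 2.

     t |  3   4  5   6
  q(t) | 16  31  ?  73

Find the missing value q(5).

50

On equispaced nodes a degree-2 polynomial has vanishing third forward difference, so
  - q(3) + 3·q(4) - 3·q(5) + q(6) = 0.
Substituting the known values and solving for q(5):
  -3·q(5) = -150
  q(5) = 50.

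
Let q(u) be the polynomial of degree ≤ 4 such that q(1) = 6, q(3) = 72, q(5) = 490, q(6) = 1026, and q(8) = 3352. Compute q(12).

Write q(u) = au^4 + bu^3 + cu^2 + du + e. Substituting each data point gives a linear system:
  a + b + c + d + e = 6
  81a + 27b + 9c + 3d + e = 72
  625a + 125b + 25c + 5d + e = 490
  1296a + 216b + 36c + 6d + e = 1026
  4096a + 512b + 64c + 8d + e = 3352
Solving the system yields a = 1, b = -2, c = 4, d = 3, e = 0.
So q(u) = u^4 - 2u^3 + 4u^2 + 3u.
Then q(12) = 17892.

17892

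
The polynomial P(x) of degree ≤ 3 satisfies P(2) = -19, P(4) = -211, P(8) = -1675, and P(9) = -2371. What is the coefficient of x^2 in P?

-3

Write P(x) = ax^3 + bx^2 + cx + d. Substituting each data point gives a linear system:
  8a + 4b + 2c + d = -19
  64a + 16b + 4c + d = -211
  512a + 64b + 8c + d = -1675
  729a + 81b + 9c + d = -2371
Solving the system yields a = -3, b = -3, c = 6, d = 5.
So P(x) = -3x^3 - 3x^2 + 6x + 5.
The coefficient of x^2 is -3.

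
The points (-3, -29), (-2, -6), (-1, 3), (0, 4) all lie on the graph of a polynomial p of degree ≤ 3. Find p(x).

p(x) = x^3 - x^2 - x + 4

Write p(x) = ax^3 + bx^2 + cx + d. Substituting each data point gives a linear system:
  -27a + 9b - 3c + d = -29
  -8a + 4b - 2c + d = -6
  -a + b - c + d = 3
  d = 4
Solving the system yields a = 1, b = -1, c = -1, d = 4.
So p(x) = x³ - x² - x + 4.
Check: p(-2) = -6. ✓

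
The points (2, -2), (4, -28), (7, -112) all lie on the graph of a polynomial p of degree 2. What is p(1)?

Write p(s) = as^2 + bs + c. Substituting each data point gives a linear system:
  4a + 2b + c = -2
  16a + 4b + c = -28
  49a + 7b + c = -112
Solving the system yields a = -3, b = 5, c = 0.
So p(s) = -3s^2 + 5s.
Then p(1) = 2.

2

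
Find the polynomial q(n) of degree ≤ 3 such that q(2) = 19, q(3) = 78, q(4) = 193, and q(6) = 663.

Using the Lagrange interpolation formula with nodes 2, 3, 4, 6:
  L_0(n) = (n - 3)(n - 4)(n - 6) / -8
  L_1(n) = (n - 2)(n - 4)(n - 6) / 3
  L_2(n) = (n - 2)(n - 3)(n - 6) / -4
  L_3(n) = (n - 2)(n - 3)(n - 4) / 24
Then q(n) = 19·L_0(n) + 78·L_1(n) + 193·L_2(n) + 663·L_3(n).
Expanding and collecting terms gives q(n) = 3n³ + n² - 3n - 3.
Check: q(3) = 78. ✓

q(n) = 3n^3 + n^2 - 3n - 3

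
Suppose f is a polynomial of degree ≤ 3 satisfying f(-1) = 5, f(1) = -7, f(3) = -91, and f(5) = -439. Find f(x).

f(x) = -4x^3 + 3x^2 - 2x - 4

Write f(x) = ax^3 + bx^2 + cx + d. Substituting each data point gives a linear system:
  -a + b - c + d = 5
  a + b + c + d = -7
  27a + 9b + 3c + d = -91
  125a + 25b + 5c + d = -439
Solving the system yields a = -4, b = 3, c = -2, d = -4.
So f(x) = -4x³ + 3x² - 2x - 4.
Check: f(3) = -91. ✓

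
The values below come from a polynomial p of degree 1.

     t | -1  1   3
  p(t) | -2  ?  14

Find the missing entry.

6

The 2 known points determine the degree-1 polynomial uniquely.
Write p(t) = at + b. Substituting each data point gives a linear system:
  -a + b = -2
  3a + b = 14
Solving the system yields a = 4, b = 2.
So p(t) = 4t + 2.
Then p(1) = 6.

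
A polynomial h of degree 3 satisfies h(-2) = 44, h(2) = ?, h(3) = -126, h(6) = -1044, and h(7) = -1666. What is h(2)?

The 4 known points determine the degree-3 polynomial uniquely.
Write h(n) = an^3 + bn^2 + cn + d. Substituting each data point gives a linear system:
  -8a + 4b - 2c + d = 44
  27a + 9b + 3c + d = -126
  216a + 36b + 6c + d = -1044
  343a + 49b + 7c + d = -1666
Solving the system yields a = -5, b = 1, c = 0, d = 0.
So h(n) = -5n^3 + n^2.
Then h(2) = -36.

-36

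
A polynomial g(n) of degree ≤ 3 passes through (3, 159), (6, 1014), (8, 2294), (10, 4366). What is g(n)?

g(n) = 4n^3 + 3n^2 + 6n + 6

Write g(n) = an^3 + bn^2 + cn + d. Substituting each data point gives a linear system:
  27a + 9b + 3c + d = 159
  216a + 36b + 6c + d = 1014
  512a + 64b + 8c + d = 2294
  1000a + 100b + 10c + d = 4366
Solving the system yields a = 4, b = 3, c = 6, d = 6.
So g(n) = 4n^3 + 3n^2 + 6n + 6.
Check: g(8) = 2294. ✓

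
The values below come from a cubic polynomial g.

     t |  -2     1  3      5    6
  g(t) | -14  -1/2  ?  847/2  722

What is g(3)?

The 4 known points determine the degree-3 polynomial uniquely.
Write g(t) = at^3 + bt^2 + ct + d. Substituting each data point gives a linear system:
  -8a + 4b - 2c + d = -14
  a + b + c + d = -1/2
  125a + 25b + 5c + d = 847/2
  216a + 36b + 6c + d = 722
Solving the system yields a = 3, b = 5/2, c = -2, d = -4.
So g(t) = 3t^3 + (5/2)t^2 - 2t - 4.
Then g(3) = 187/2.

187/2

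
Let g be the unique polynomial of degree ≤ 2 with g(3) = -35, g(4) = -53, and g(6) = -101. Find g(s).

Using the Lagrange interpolation formula with nodes 3, 4, 6:
  L_0(s) = (s - 4)(s - 6) / 3
  L_1(s) = (s - 3)(s - 6) / -2
  L_2(s) = (s - 3)(s - 4) / 6
Then g(s) = -35·L_0(s) - 53·L_1(s) - 101·L_2(s).
Expanding and collecting terms gives g(s) = -2s² - 4s - 5.
Check: g(6) = -101. ✓

g(s) = -2s^2 - 4s - 5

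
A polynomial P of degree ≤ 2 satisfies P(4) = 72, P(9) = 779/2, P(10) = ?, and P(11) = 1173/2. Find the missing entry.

483

The 3 known points determine the degree-2 polynomial uniquely.
Write P(s) = as^2 + bs + c. Substituting each data point gives a linear system:
  16a + 4b + c = 72
  81a + 9b + c = 779/2
  121a + 11b + c = 1173/2
Solving the system yields a = 5, b = -3/2, c = -2.
So P(s) = 5s^2 - (3/2)s - 2.
Then P(10) = 483.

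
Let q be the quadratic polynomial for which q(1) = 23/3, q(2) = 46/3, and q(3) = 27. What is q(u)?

Write q(u) = au^2 + bu + c. Substituting each data point gives a linear system:
  a + b + c = 23/3
  4a + 2b + c = 46/3
  9a + 3b + c = 27
Solving the system yields a = 2, b = 5/3, c = 4.
So q(u) = 2u² + (5/3)u + 4.
Check: q(1) = 23/3. ✓

q(u) = 2u^2 + (5/3)u + 4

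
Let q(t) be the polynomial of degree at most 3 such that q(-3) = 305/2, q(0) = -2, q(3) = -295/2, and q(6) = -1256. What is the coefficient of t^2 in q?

1/2

Write q(t) = at^3 + bt^2 + ct + d. Substituting each data point gives a linear system:
  -27a + 9b - 3c + d = 305/2
  d = -2
  27a + 9b + 3c + d = -295/2
  216a + 36b + 6c + d = -1256
Solving the system yields a = -6, b = 1/2, c = 4, d = -2.
So q(t) = -6t^3 + (1/2)t^2 + 4t - 2.
The coefficient of t^2 is 1/2.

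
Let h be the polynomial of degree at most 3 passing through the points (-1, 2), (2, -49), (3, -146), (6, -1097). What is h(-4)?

Using the Lagrange interpolation formula with nodes -1, 2, 3, 6:
  L_0(x) = (x - 2)(x - 3)(x - 6) / -84
  L_1(x) = (x + 1)(x - 3)(x - 6) / 12
  L_2(x) = (x + 1)(x - 2)(x - 6) / -12
  L_3(x) = (x + 1)(x - 2)(x - 3) / 84
Then h(x) = 2·L_0(x) - 49·L_1(x) - 146·L_2(x) - 1097·L_3(x).
Expanding and collecting terms gives h(x) = -5x^3 - 2x - 5.
Evaluating at x = -4: h(-4) = 323.

323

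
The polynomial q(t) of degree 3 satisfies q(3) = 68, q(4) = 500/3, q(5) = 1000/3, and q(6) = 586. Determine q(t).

Write q(t) = at^3 + bt^2 + ct + d. Substituting each data point gives a linear system:
  27a + 9b + 3c + d = 68
  64a + 16b + 4c + d = 500/3
  125a + 25b + 5c + d = 1000/3
  216a + 36b + 6c + d = 586
Solving the system yields a = 3, b = -2, c = 5/3, d = 0.
So q(t) = 3t^3 - 2t^2 + (5/3)t.
Check: q(5) = 1000/3. ✓

q(t) = 3t^3 - 2t^2 + (5/3)t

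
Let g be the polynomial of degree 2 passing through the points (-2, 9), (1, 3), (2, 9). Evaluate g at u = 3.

19

Write g(u) = au^2 + bu + c. Substituting each data point gives a linear system:
  4a - 2b + c = 9
  a + b + c = 3
  4a + 2b + c = 9
Solving the system yields a = 2, b = 0, c = 1.
So g(u) = 2u^2 + 1.
Then g(3) = 19.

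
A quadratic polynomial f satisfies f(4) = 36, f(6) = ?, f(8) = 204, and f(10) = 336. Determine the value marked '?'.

104

On equispaced nodes a degree-2 polynomial has vanishing third forward difference, so
  - f(4) + 3·f(6) - 3·f(8) + f(10) = 0.
Substituting the known values and solving for f(6):
  3·f(6) = 312
  f(6) = 104.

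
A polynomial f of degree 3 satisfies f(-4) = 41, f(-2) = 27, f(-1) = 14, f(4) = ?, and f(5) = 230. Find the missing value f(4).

129

The 4 known points determine the degree-3 polynomial uniquely.
Write f(u) = au^3 + bu^2 + cu + d. Substituting each data point gives a linear system:
  -64a + 16b - 4c + d = 41
  -8a + 4b - 2c + d = 27
  -a + b - c + d = 14
  125a + 25b + 5c + d = 230
Solving the system yields a = 1, b = 5, c = -5, d = 5.
So f(u) = u^3 + 5u^2 - 5u + 5.
Then f(4) = 129.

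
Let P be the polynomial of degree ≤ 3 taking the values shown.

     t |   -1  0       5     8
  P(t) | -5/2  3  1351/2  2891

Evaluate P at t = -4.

Using the Lagrange interpolation formula with nodes -1, 0, 5, 8:
  L_0(t) = t(t - 5)(t - 8) / -54
  L_1(t) = (t + 1)(t - 5)(t - 8) / 40
  L_2(t) = (t + 1)t(t - 8) / -90
  L_3(t) = (t + 1)t(t - 5) / 216
Then P(t) = -5/2·L_0(t) + 3·L_1(t) + 1351/2·L_2(t) + 2891·L_3(t).
Expanding and collecting terms gives P(t) = 6t^3 - (5/2)t^2 - 3t + 3.
Evaluating at t = -4: P(-4) = -409.

-409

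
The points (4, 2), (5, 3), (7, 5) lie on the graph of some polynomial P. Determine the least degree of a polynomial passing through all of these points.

1

Divided differences on the nodes 4, 5, 7:
  order 0: 2  3  5
  order 1: 1  1
  order 2: 0
The order-1 divided differences are all 1 (nonzero) and every higher order vanishes, so the data lies on a polynomial of degree exactly 1.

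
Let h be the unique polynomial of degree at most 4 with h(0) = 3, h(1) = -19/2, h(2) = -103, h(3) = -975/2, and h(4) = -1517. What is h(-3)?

-1011/2

Using the Lagrange interpolation formula with nodes 0, 1, 2, 3, 4:
  L_0(n) = (n - 1)(n - 2)(n - 3)(n - 4) / 24
  L_1(n) = n(n - 2)(n - 3)(n - 4) / -6
  L_2(n) = n(n - 1)(n - 3)(n - 4) / 4
  L_3(n) = n(n - 1)(n - 2)(n - 4) / -6
  L_4(n) = n(n - 1)(n - 2)(n - 3) / 24
Then h(n) = 3·L_0(n) - 19/2·L_1(n) - 103·L_2(n) - 975/2·L_3(n) - 1517·L_4(n).
Expanding and collecting terms gives h(n) = -6n^4 + n^3 - (3/2)n^2 - 6n + 3.
Evaluating at n = -3: h(-3) = -1011/2.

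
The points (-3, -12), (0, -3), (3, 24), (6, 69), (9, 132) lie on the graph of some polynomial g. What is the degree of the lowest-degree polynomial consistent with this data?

Forward differences of the values at t = -3, 0, 3, 6, 9:
  g  : -12  -3  24  69  132
  Δ  : 9  27  45  63
  Δ^2: 18  18  18
  Δ^3: 0  0
  Δ^4: 0
The second differences are constant (18) and nonzero, while all higher differences vanish, so the minimal degree is 2.

2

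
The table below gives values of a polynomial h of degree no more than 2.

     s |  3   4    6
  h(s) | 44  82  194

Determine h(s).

Write h(s) = as^2 + bs + c. Substituting each data point gives a linear system:
  9a + 3b + c = 44
  16a + 4b + c = 82
  36a + 6b + c = 194
Solving the system yields a = 6, b = -4, c = 2.
So h(s) = 6s^2 - 4s + 2.
Check: h(3) = 44. ✓

h(s) = 6s^2 - 4s + 2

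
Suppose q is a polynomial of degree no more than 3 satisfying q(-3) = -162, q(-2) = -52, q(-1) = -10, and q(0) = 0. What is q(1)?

Using the Lagrange interpolation formula with nodes -3, -2, -1, 0:
  L_0(u) = (u + 2)(u + 1)u / -6
  L_1(u) = (u + 3)(u + 1)u / 2
  L_2(u) = (u + 3)(u + 2)u / -2
  L_3(u) = (u + 3)(u + 2)(u + 1) / 6
Then q(u) = -162·L_0(u) - 52·L_1(u) - 10·L_2(u) + 0·L_3(u).
Expanding and collecting terms gives q(u) = 6u^3 + 2u^2 + 6u.
Evaluating at u = 1: q(1) = 14.

14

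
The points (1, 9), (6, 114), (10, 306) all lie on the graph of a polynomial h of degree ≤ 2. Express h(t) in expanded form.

h(t) = 3t^2 + 6

Write h(t) = at^2 + bt + c. Substituting each data point gives a linear system:
  a + b + c = 9
  36a + 6b + c = 114
  100a + 10b + c = 306
Solving the system yields a = 3, b = 0, c = 6.
So h(t) = 3t^2 + 6.
Check: h(1) = 9. ✓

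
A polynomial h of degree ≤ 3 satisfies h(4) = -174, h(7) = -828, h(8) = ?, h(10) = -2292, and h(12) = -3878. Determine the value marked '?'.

The 4 known points determine the degree-3 polynomial uniquely.
Write h(s) = as^3 + bs^2 + cs + d. Substituting each data point gives a linear system:
  64a + 16b + 4c + d = -174
  343a + 49b + 7c + d = -828
  1000a + 100b + 10c + d = -2292
  1728a + 144b + 12c + d = -3878
Solving the system yields a = -2, b = -3, c = 1, d = -2.
So h(s) = -2s^3 - 3s^2 + s - 2.
Then h(8) = -1210.

-1210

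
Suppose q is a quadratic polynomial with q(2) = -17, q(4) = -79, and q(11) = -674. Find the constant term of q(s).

-3

Write q(s) = as^2 + bs + c. Substituting each data point gives a linear system:
  4a + 2b + c = -17
  16a + 4b + c = -79
  121a + 11b + c = -674
Solving the system yields a = -6, b = 5, c = -3.
So q(s) = -6s^2 + 5s - 3.
The constant term is -3.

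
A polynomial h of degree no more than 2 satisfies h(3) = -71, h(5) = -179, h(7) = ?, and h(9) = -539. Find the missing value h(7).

-335

On equispaced nodes a degree-2 polynomial has vanishing third forward difference, so
  - h(3) + 3·h(5) - 3·h(7) + h(9) = 0.
Substituting the known values and solving for h(7):
  -3·h(7) = 1005
  h(7) = -335.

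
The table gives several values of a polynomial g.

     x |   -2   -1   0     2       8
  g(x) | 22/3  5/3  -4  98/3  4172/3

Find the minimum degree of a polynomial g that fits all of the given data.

Divided differences on the nodes -2, -1, 0, 2, 8:
  order 0: 22/3  5/3  -4  98/3  4172/3
  order 1: -17/3  -17/3  55/3  679/3
  order 2: 0  8  26
  order 3: 2  2
  order 4: 0
The order-3 divided differences are all 2 (nonzero) and every higher order vanishes, so the data lies on a polynomial of degree exactly 3.

3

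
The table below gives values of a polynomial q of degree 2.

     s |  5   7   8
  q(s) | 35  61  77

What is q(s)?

q(s) = s^2 + s + 5

Write q(s) = as^2 + bs + c. Substituting each data point gives a linear system:
  25a + 5b + c = 35
  49a + 7b + c = 61
  64a + 8b + c = 77
Solving the system yields a = 1, b = 1, c = 5.
So q(s) = s^2 + s + 5.
Check: q(5) = 35. ✓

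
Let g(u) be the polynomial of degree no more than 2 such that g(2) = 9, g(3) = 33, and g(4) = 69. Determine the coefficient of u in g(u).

Write g(u) = au^2 + bu + c. Substituting each data point gives a linear system:
  4a + 2b + c = 9
  9a + 3b + c = 33
  16a + 4b + c = 69
Solving the system yields a = 6, b = -6, c = -3.
So g(u) = 6u^2 - 6u - 3.
The coefficient of u is -6.

-6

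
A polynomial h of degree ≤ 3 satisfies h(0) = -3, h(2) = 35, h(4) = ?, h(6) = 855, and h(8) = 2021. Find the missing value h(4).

On equispaced nodes a degree-3 polynomial has vanishing fourth forward difference, so
  h(0) - 4·h(2) + 6·h(4) - 4·h(6) + h(8) = 0.
Substituting the known values and solving for h(4):
  6·h(4) = 1542
  h(4) = 257.

257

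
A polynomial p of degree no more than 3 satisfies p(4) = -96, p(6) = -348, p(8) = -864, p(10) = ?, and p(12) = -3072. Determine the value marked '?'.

On equispaced nodes a degree-3 polynomial has vanishing fourth forward difference, so
  p(4) - 4·p(6) + 6·p(8) - 4·p(10) + p(12) = 0.
Substituting the known values and solving for p(10):
  -4·p(10) = 6960
  p(10) = -1740.

-1740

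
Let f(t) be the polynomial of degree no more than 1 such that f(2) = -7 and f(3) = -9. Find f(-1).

-1

Write f(t) = at + b. Substituting each data point gives a linear system:
  2a + b = -7
  3a + b = -9
Solving the system yields a = -2, b = -3.
So f(t) = -2t - 3.
Then f(-1) = -1.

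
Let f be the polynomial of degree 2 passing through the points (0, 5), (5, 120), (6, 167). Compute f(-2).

15

Using the Lagrange interpolation formula with nodes 0, 5, 6:
  L_0(t) = (t - 5)(t - 6) / 30
  L_1(t) = t(t - 6) / -5
  L_2(t) = t(t - 5) / 6
Then f(t) = 5·L_0(t) + 120·L_1(t) + 167·L_2(t).
Expanding and collecting terms gives f(t) = 4t² + 3t + 5.
Evaluating at t = -2: f(-2) = 15.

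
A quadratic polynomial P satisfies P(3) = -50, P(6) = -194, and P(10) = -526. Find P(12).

Write P(x) = ax^2 + bx + c. Substituting each data point gives a linear system:
  9a + 3b + c = -50
  36a + 6b + c = -194
  100a + 10b + c = -526
Solving the system yields a = -5, b = -3, c = 4.
So P(x) = -5x^2 - 3x + 4.
Then P(12) = -752.

-752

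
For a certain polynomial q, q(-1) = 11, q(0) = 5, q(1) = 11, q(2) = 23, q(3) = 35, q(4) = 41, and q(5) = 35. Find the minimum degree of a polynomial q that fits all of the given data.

3

Forward differences of the values at s = -1, 0, 1, 2, 3, 4, 5:
  q  : 11  5  11  23  35  41  35
  Δ  : -6  6  12  12  6  -6
  Δ^2: 12  6  0  -6  -12
  Δ^3: -6  -6  -6  -6
  Δ^4: 0  0  0
  Δ^5: 0  0
  Δ^6: 0
The third differences are constant (-6) and nonzero, while all higher differences vanish, so the minimal degree is 3.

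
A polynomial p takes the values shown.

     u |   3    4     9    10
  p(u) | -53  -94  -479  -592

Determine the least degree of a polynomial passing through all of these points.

2

Divided differences on the nodes 3, 4, 9, 10:
  order 0: -53  -94  -479  -592
  order 1: -41  -77  -113
  order 2: -6  -6
  order 3: 0
The order-2 divided differences are all -6 (nonzero) and every higher order vanishes, so the data lies on a polynomial of degree exactly 2.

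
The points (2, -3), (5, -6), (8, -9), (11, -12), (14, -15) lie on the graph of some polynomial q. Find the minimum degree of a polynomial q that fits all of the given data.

1

Forward differences of the values at n = 2, 5, 8, 11, 14:
  q  : -3  -6  -9  -12  -15
  Δ  : -3  -3  -3  -3
  Δ^2: 0  0  0
  Δ^3: 0  0
  Δ^4: 0
The first differences are constant (-3) and nonzero, while all higher differences vanish, so the minimal degree is 1.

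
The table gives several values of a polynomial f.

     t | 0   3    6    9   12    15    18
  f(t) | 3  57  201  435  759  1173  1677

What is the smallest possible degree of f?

Forward differences of the values at t = 0, 3, 6, 9, 12, 15, 18:
  f  : 3  57  201  435  759  1173  1677
  Δ  : 54  144  234  324  414  504
  Δ^2: 90  90  90  90  90
  Δ^3: 0  0  0  0
  Δ^4: 0  0  0
  Δ^5: 0  0
  Δ^6: 0
The second differences are constant (90) and nonzero, while all higher differences vanish, so the minimal degree is 2.

2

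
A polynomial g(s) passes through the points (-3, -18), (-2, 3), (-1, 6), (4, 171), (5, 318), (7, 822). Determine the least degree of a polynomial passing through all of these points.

Divided differences on the nodes -3, -2, -1, 4, 5, 7:
  order 0: -18  3  6  171  318  822
  order 1: 21  3  33  147  252
  order 2: -9  5  19  35
  order 3: 2  2  2
  order 4: 0  0
  order 5: 0
The order-3 divided differences are all 2 (nonzero) and every higher order vanishes, so the data lies on a polynomial of degree exactly 3.

3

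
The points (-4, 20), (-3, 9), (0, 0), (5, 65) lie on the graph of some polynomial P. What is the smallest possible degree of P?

Divided differences on the nodes -4, -3, 0, 5:
  order 0: 20  9  0  65
  order 1: -11  -3  13
  order 2: 2  2
  order 3: 0
The order-2 divided differences are all 2 (nonzero) and every higher order vanishes, so the data lies on a polynomial of degree exactly 2.

2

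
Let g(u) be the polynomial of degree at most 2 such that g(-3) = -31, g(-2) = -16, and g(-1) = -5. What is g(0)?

Write g(u) = au^2 + bu + c. Substituting each data point gives a linear system:
  9a - 3b + c = -31
  4a - 2b + c = -16
  a - b + c = -5
Solving the system yields a = -2, b = 5, c = 2.
So g(u) = -2u² + 5u + 2.
Then g(0) = 2.

2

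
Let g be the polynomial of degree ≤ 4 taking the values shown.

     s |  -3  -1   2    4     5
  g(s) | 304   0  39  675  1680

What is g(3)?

Write g(s) = as^4 + bs^3 + cs^2 + ds + e. Substituting each data point gives a linear system:
  81a - 27b + 9c - 3d + e = 304
  a - b + c - d + e = 0
  16a + 8b + 4c + 2d + e = 39
  256a + 64b + 16c + 4d + e = 675
  625a + 125b + 25c + 5d + e = 1680
Solving the system yields a = 3, b = -2, c = 2, d = 2, e = -5.
So g(s) = 3s⁴ - 2s³ + 2s² + 2s - 5.
Then g(3) = 208.

208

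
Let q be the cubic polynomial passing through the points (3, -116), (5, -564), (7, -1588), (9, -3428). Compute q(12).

Using the Lagrange interpolation formula with nodes 3, 5, 7, 9:
  L_0(n) = (n - 5)(n - 7)(n - 9) / -48
  L_1(n) = (n - 3)(n - 7)(n - 9) / 16
  L_2(n) = (n - 3)(n - 5)(n - 9) / -16
  L_3(n) = (n - 3)(n - 5)(n - 7) / 48
Then q(n) = -116·L_0(n) - 564·L_1(n) - 1588·L_2(n) - 3428·L_3(n).
Expanding and collecting terms gives q(n) = -5n^3 + 3n^2 - 3n + 1.
Evaluating at n = 12: q(12) = -8243.

-8243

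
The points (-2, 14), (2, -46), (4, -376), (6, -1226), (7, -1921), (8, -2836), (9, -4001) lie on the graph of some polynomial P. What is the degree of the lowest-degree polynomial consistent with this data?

3

Divided differences on the nodes -2, 2, 4, 6, 7, 8, 9:
  order 0: 14  -46  -376  -1226  -1921  -2836  -4001
  order 1: -15  -165  -425  -695  -915  -1165
  order 2: -25  -65  -90  -110  -125
  order 3: -5  -5  -5  -5
  order 4: 0  0  0
  order 5: 0  0
  order 6: 0
The order-3 divided differences are all -5 (nonzero) and every higher order vanishes, so the data lies on a polynomial of degree exactly 3.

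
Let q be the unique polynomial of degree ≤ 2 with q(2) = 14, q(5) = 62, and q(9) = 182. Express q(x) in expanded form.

q(x) = 2x^2 + 2x + 2

Using the Lagrange interpolation formula with nodes 2, 5, 9:
  L_0(x) = (x - 5)(x - 9) / 21
  L_1(x) = (x - 2)(x - 9) / -12
  L_2(x) = (x - 2)(x - 5) / 28
Then q(x) = 14·L_0(x) + 62·L_1(x) + 182·L_2(x).
Expanding and collecting terms gives q(x) = 2x^2 + 2x + 2.
Check: q(9) = 182. ✓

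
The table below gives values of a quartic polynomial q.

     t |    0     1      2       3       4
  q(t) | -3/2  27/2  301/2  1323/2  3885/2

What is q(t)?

q(t) = 6t^4 + 6t^3 + t^2 + 2t - 3/2

Write q(t) = at^4 + bt^3 + ct^2 + dt + e. Substituting each data point gives a linear system:
  e = -3/2
  a + b + c + d + e = 27/2
  16a + 8b + 4c + 2d + e = 301/2
  81a + 27b + 9c + 3d + e = 1323/2
  256a + 64b + 16c + 4d + e = 3885/2
Solving the system yields a = 6, b = 6, c = 1, d = 2, e = -3/2.
So q(t) = 6t^4 + 6t^3 + t^2 + 2t - 3/2.
Check: q(3) = 1323/2. ✓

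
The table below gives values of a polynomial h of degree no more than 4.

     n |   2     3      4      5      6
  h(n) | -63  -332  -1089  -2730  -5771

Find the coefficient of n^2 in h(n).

-5

Write h(n) = an^4 + bn^3 + cn^2 + dn + e. Substituting each data point gives a linear system:
  16a + 8b + 4c + 2d + e = -63
  81a + 27b + 9c + 3d + e = -332
  256a + 64b + 16c + 4d + e = -1089
  625a + 125b + 25c + 5d + e = -2730
  1296a + 216b + 36c + 6d + e = -5771
Solving the system yields a = -5, b = 4, c = -5, d = 5, e = -5.
So h(n) = -5n^4 + 4n^3 - 5n^2 + 5n - 5.
The coefficient of n^2 is -5.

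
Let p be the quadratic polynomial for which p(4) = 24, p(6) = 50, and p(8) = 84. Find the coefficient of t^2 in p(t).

1

Write p(t) = at^2 + bt + c. Substituting each data point gives a linear system:
  16a + 4b + c = 24
  36a + 6b + c = 50
  64a + 8b + c = 84
Solving the system yields a = 1, b = 3, c = -4.
So p(t) = t² + 3t - 4.
The leading coefficient is 1.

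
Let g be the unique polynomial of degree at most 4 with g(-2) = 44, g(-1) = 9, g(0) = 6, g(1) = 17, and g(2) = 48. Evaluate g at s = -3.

Using the Lagrange interpolation formula with nodes -2, -1, 0, 1, 2:
  L_0(s) = (s + 1)s(s - 1)(s - 2) / 24
  L_1(s) = (s + 2)s(s - 1)(s - 2) / -6
  L_2(s) = (s + 2)(s + 1)(s - 1)(s - 2) / 4
  L_3(s) = (s + 2)(s + 1)s(s - 2) / -6
  L_4(s) = (s + 2)(s + 1)s(s - 1) / 24
Then g(s) = 44·L_0(s) + 9·L_1(s) + 6·L_2(s) + 17·L_3(s) + 48·L_4(s).
Expanding and collecting terms gives g(s) = s^4 - s^3 + 6s^2 + 5s + 6.
Evaluating at s = -3: g(-3) = 153.

153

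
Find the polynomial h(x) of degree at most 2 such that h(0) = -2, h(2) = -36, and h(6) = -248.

Write h(x) = ax^2 + bx + c. Substituting each data point gives a linear system:
  c = -2
  4a + 2b + c = -36
  36a + 6b + c = -248
Solving the system yields a = -6, b = -5, c = -2.
So h(x) = -6x² - 5x - 2.
Check: h(2) = -36. ✓

h(x) = -6x^2 - 5x - 2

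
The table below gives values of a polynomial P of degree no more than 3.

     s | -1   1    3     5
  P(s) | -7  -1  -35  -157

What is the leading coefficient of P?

-1

Write P(s) = as^3 + bs^2 + cs + d. Substituting each data point gives a linear system:
  -a + b - c + d = -7
  a + b + c + d = -1
  27a + 9b + 3c + d = -35
  125a + 25b + 5c + d = -157
Solving the system yields a = -1, b = -2, c = 4, d = -2.
So P(s) = -s^3 - 2s^2 + 4s - 2.
The leading coefficient is -1.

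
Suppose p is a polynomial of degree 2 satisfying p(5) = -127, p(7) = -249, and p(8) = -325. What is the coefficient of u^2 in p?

Write p(u) = au^2 + bu + c. Substituting each data point gives a linear system:
  25a + 5b + c = -127
  49a + 7b + c = -249
  64a + 8b + c = -325
Solving the system yields a = -5, b = -1, c = 3.
So p(u) = -5u^2 - u + 3.
The leading coefficient is -5.

-5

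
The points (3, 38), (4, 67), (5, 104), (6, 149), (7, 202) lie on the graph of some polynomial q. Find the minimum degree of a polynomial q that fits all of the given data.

2

Forward differences of the values at n = 3, 4, 5, 6, 7:
  q  : 38  67  104  149  202
  Δ  : 29  37  45  53
  Δ^2: 8  8  8
  Δ^3: 0  0
  Δ^4: 0
The second differences are constant (8) and nonzero, while all higher differences vanish, so the minimal degree is 2.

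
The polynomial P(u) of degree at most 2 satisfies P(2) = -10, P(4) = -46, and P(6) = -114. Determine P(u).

Write P(u) = au^2 + bu + c. Substituting each data point gives a linear system:
  4a + 2b + c = -10
  16a + 4b + c = -46
  36a + 6b + c = -114
Solving the system yields a = -4, b = 6, c = -6.
So P(u) = -4u^2 + 6u - 6.
Check: P(4) = -46. ✓

P(u) = -4u^2 + 6u - 6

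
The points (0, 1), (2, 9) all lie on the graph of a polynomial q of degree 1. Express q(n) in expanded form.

Using the Lagrange interpolation formula with nodes 0, 2:
  L_0(n) = (n - 2) / -2
  L_1(n) = n / 2
Then q(n) = 1·L_0(n) + 9·L_1(n).
Expanding and collecting terms gives q(n) = 4n + 1.
Check: q(0) = 1. ✓

q(n) = 4n + 1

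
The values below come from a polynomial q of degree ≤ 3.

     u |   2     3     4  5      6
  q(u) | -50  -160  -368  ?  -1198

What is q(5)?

The 4 known points determine the degree-3 polynomial uniquely.
Write q(u) = au^3 + bu^2 + cu + d. Substituting each data point gives a linear system:
  8a + 4b + 2c + d = -50
  27a + 9b + 3c + d = -160
  64a + 16b + 4c + d = -368
  216a + 36b + 6c + d = -1198
Solving the system yields a = -5, b = -4, c = 5, d = -4.
So q(u) = -5u^3 - 4u^2 + 5u - 4.
Then q(5) = -704.

-704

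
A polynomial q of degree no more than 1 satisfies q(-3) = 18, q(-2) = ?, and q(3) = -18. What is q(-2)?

12

The 2 known points determine the degree-1 polynomial uniquely.
Write q(t) = at + b. Substituting each data point gives a linear system:
  -3a + b = 18
  3a + b = -18
Solving the system yields a = -6, b = 0.
So q(t) = -6t.
Then q(-2) = 12.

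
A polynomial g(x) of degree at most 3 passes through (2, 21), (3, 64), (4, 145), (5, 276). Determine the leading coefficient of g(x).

2

Write g(x) = ax^3 + bx^2 + cx + d. Substituting each data point gives a linear system:
  8a + 4b + 2c + d = 21
  27a + 9b + 3c + d = 64
  64a + 16b + 4c + d = 145
  125a + 25b + 5c + d = 276
Solving the system yields a = 2, b = 1, c = 0, d = 1.
So g(x) = 2x^3 + x^2 + 1.
The leading coefficient is 2.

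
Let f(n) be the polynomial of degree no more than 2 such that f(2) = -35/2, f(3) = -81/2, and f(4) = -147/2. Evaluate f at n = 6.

Using the Lagrange interpolation formula with nodes 2, 3, 4:
  L_0(n) = (n - 3)(n - 4) / 2
  L_1(n) = (n - 2)(n - 4) / -1
  L_2(n) = (n - 2)(n - 3) / 2
Then f(n) = -35/2·L_0(n) - 81/2·L_1(n) - 147/2·L_2(n).
Expanding and collecting terms gives f(n) = -5n^2 + 2n - 3/2.
Evaluating at n = 6: f(6) = -339/2.

-339/2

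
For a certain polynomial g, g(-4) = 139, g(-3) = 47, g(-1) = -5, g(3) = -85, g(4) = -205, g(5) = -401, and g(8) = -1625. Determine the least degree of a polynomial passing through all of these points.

3

Divided differences on the nodes -4, -3, -1, 3, 4, 5, 8:
  order 0: 139  47  -5  -85  -205  -401  -1625
  order 1: -92  -26  -20  -120  -196  -408
  order 2: 22  1  -20  -38  -53
  order 3: -3  -3  -3  -3
  order 4: 0  0  0
  order 5: 0  0
  order 6: 0
The order-3 divided differences are all -3 (nonzero) and every higher order vanishes, so the data lies on a polynomial of degree exactly 3.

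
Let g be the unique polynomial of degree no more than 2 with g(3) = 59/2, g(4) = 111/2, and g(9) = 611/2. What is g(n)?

Write g(n) = an^2 + bn + c. Substituting each data point gives a linear system:
  9a + 3b + c = 59/2
  16a + 4b + c = 111/2
  81a + 9b + c = 611/2
Solving the system yields a = 4, b = -2, c = -1/2.
So g(n) = 4n^2 - 2n - 1/2.
Check: g(4) = 111/2. ✓

g(n) = 4n^2 - 2n - 1/2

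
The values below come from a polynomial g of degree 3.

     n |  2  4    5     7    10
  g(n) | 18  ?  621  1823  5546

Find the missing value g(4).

296

The 4 known points determine the degree-3 polynomial uniquely.
Write g(n) = an^3 + bn^2 + cn + d. Substituting each data point gives a linear system:
  8a + 4b + 2c + d = 18
  125a + 25b + 5c + d = 621
  343a + 49b + 7c + d = 1823
  1000a + 100b + 10c + d = 5546
Solving the system yields a = 6, b = -4, c = -5, d = -4.
So g(n) = 6n^3 - 4n^2 - 5n - 4.
Then g(4) = 296.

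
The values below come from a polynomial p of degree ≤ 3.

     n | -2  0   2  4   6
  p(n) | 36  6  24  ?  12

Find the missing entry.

42

On equispaced nodes a degree-3 polynomial has vanishing fourth forward difference, so
  p(-2) - 4·p(0) + 6·p(2) - 4·p(4) + p(6) = 0.
Substituting the known values and solving for p(4):
  -4·p(4) = -168
  p(4) = 42.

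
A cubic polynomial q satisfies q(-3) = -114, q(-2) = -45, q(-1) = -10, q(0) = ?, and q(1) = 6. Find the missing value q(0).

3

The 4 known points determine the degree-3 polynomial uniquely.
Write q(s) = as^3 + bs^2 + cs + d. Substituting each data point gives a linear system:
  -27a + 9b - 3c + d = -114
  -8a + 4b - 2c + d = -45
  -a + b - c + d = -10
  a + b + c + d = 6
Solving the system yields a = 2, b = -5, c = 6, d = 3.
So q(s) = 2s^3 - 5s^2 + 6s + 3.
Then q(0) = 3.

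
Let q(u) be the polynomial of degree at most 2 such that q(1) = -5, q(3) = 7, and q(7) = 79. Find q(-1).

-1

Write q(u) = au^2 + bu + c. Substituting each data point gives a linear system:
  a + b + c = -5
  9a + 3b + c = 7
  49a + 7b + c = 79
Solving the system yields a = 2, b = -2, c = -5.
So q(u) = 2u^2 - 2u - 5.
Then q(-1) = -1.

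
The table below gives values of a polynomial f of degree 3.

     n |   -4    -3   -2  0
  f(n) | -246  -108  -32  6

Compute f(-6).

-780

Using the Lagrange interpolation formula with nodes -4, -3, -2, 0:
  L_0(n) = (n + 3)(n + 2)n / -8
  L_1(n) = (n + 4)(n + 2)n / 3
  L_2(n) = (n + 4)(n + 3)n / -4
  L_3(n) = (n + 4)(n + 3)(n + 2) / 24
Then f(n) = -246·L_0(n) - 108·L_1(n) - 32·L_2(n) + 6·L_3(n).
Expanding and collecting terms gives f(n) = 3n³ - 4n² - n + 6.
Evaluating at n = -6: f(-6) = -780.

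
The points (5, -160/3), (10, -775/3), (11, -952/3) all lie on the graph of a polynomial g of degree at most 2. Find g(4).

-91/3

Write g(t) = at^2 + bt + c. Substituting each data point gives a linear system:
  25a + 5b + c = -160/3
  100a + 10b + c = -775/3
  121a + 11b + c = -952/3
Solving the system yields a = -3, b = 4, c = 5/3.
So g(t) = -3t^2 + 4t + 5/3.
Then g(4) = -91/3.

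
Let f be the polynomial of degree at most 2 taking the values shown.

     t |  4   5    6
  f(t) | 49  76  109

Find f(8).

Using the Lagrange interpolation formula with nodes 4, 5, 6:
  L_0(t) = (t - 5)(t - 6) / 2
  L_1(t) = (t - 4)(t - 6) / -1
  L_2(t) = (t - 4)(t - 5) / 2
Then f(t) = 49·L_0(t) + 76·L_1(t) + 109·L_2(t).
Expanding and collecting terms gives f(t) = 3t² + 1.
Evaluating at t = 8: f(8) = 193.

193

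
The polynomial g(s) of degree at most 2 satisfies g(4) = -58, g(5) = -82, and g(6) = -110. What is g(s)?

g(s) = -2s^2 - 6s - 2

Write g(s) = as^2 + bs + c. Substituting each data point gives a linear system:
  16a + 4b + c = -58
  25a + 5b + c = -82
  36a + 6b + c = -110
Solving the system yields a = -2, b = -6, c = -2.
So g(s) = -2s^2 - 6s - 2.
Check: g(6) = -110. ✓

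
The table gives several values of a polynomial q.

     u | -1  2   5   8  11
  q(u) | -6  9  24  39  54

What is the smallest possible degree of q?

1

Forward differences of the values at u = -1, 2, 5, 8, 11:
  q  : -6  9  24  39  54
  Δ  : 15  15  15  15
  Δ^2: 0  0  0
  Δ^3: 0  0
  Δ^4: 0
The first differences are constant (15) and nonzero, while all higher differences vanish, so the minimal degree is 1.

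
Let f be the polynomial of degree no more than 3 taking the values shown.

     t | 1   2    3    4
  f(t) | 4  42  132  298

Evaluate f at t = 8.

Write f(t) = at^3 + bt^2 + ct + d. Substituting each data point gives a linear system:
  a + b + c + d = 4
  8a + 4b + 2c + d = 42
  27a + 9b + 3c + d = 132
  64a + 16b + 4c + d = 298
Solving the system yields a = 4, b = 2, c = 4, d = -6.
So f(t) = 4t^3 + 2t^2 + 4t - 6.
Then f(8) = 2202.

2202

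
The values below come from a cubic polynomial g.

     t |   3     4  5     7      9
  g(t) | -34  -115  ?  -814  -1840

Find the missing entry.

-260

The 4 known points determine the degree-3 polynomial uniquely.
Write g(t) = at^3 + bt^2 + ct + d. Substituting each data point gives a linear system:
  27a + 9b + 3c + d = -34
  64a + 16b + 4c + d = -115
  343a + 49b + 7c + d = -814
  729a + 81b + 9c + d = -1840
Solving the system yields a = -3, b = 4, c = 2, d = 5.
So g(t) = -3t³ + 4t² + 2t + 5.
Then g(5) = -260.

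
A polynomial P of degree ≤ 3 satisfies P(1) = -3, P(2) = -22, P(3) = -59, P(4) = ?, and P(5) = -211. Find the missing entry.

On equispaced nodes a degree-3 polynomial has vanishing fourth forward difference, so
  P(1) - 4·P(2) + 6·P(3) - 4·P(4) + P(5) = 0.
Substituting the known values and solving for P(4):
  -4·P(4) = 480
  P(4) = -120.

-120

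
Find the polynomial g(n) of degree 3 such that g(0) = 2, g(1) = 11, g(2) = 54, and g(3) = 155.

g(n) = 4n^3 + 5n^2 + 2

Using the Lagrange interpolation formula with nodes 0, 1, 2, 3:
  L_0(n) = (n - 1)(n - 2)(n - 3) / -6
  L_1(n) = n(n - 2)(n - 3) / 2
  L_2(n) = n(n - 1)(n - 3) / -2
  L_3(n) = n(n - 1)(n - 2) / 6
Then g(n) = 2·L_0(n) + 11·L_1(n) + 54·L_2(n) + 155·L_3(n).
Expanding and collecting terms gives g(n) = 4n³ + 5n² + 2.
Check: g(3) = 155. ✓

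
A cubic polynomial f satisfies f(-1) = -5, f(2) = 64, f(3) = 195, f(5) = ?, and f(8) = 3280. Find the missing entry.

835

The 4 known points determine the degree-3 polynomial uniquely.
Write f(n) = an^3 + bn^2 + cn + d. Substituting each data point gives a linear system:
  -a + b - c + d = -5
  8a + 4b + 2c + d = 64
  27a + 9b + 3c + d = 195
  512a + 64b + 8c + d = 3280
Solving the system yields a = 6, b = 3, c = 2, d = 0.
So f(n) = 6n^3 + 3n^2 + 2n.
Then f(5) = 835.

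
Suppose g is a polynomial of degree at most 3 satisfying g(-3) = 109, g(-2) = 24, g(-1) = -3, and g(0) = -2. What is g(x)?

g(x) = -5x^3 - x^2 + 5x - 2

Write g(x) = ax^3 + bx^2 + cx + d. Substituting each data point gives a linear system:
  -27a + 9b - 3c + d = 109
  -8a + 4b - 2c + d = 24
  -a + b - c + d = -3
  d = -2
Solving the system yields a = -5, b = -1, c = 5, d = -2.
So g(x) = -5x^3 - x^2 + 5x - 2.
Check: g(0) = -2. ✓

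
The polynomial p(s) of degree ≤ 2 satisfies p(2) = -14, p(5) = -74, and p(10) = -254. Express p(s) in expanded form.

Write p(s) = as^2 + bs + c. Substituting each data point gives a linear system:
  4a + 2b + c = -14
  25a + 5b + c = -74
  100a + 10b + c = -254
Solving the system yields a = -2, b = -6, c = 6.
So p(s) = -2s^2 - 6s + 6.
Check: p(5) = -74. ✓

p(s) = -2s^2 - 6s + 6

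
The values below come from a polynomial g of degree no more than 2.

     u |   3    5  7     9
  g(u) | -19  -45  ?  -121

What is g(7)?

-79

The 3 known points determine the degree-2 polynomial uniquely.
Write g(u) = au^2 + bu + c. Substituting each data point gives a linear system:
  9a + 3b + c = -19
  25a + 5b + c = -45
  81a + 9b + c = -121
Solving the system yields a = -1, b = -5, c = 5.
So g(u) = -u^2 - 5u + 5.
Then g(7) = -79.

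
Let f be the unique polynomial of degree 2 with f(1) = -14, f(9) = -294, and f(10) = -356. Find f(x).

Using the Lagrange interpolation formula with nodes 1, 9, 10:
  L_0(x) = (x - 9)(x - 10) / 72
  L_1(x) = (x - 1)(x - 10) / -8
  L_2(x) = (x - 1)(x - 9) / 9
Then f(x) = -14·L_0(x) - 294·L_1(x) - 356·L_2(x).
Expanding and collecting terms gives f(x) = -3x^2 - 5x - 6.
Check: f(9) = -294. ✓

f(x) = -3x^2 - 5x - 6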